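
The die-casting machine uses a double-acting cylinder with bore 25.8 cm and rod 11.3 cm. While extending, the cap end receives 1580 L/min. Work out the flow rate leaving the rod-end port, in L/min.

Cap-side area A_cap = π/4 × (25.8 cm)² = 522.8 cm^2
Rod-side annular area A_ann = π/4 × (25.8² − 11.3²) = 422.5 cm^2
Piston speed v = Q_in/A_cap; rod-end outflow Q_out = v × A_ann = Q_in × A_ann/A_cap.

Q_out ≈ 1280 L/min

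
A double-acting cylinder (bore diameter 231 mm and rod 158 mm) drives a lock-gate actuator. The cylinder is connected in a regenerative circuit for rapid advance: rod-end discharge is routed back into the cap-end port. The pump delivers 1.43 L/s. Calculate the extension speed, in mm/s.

In regeneration the rod-end outflow joins the pump flow into the cap end, so the net volume the pump must supply per unit advance equals the rod cross-section area.
Rod cross-section A_rod = π/4 × (158 mm)² = 19610 mm^2
v = Q_pump / A_rod

v ≈ 72.9 mm/s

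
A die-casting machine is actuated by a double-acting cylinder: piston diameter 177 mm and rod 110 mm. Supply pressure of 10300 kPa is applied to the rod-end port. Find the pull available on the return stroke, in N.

Rod-side annular area A_ann = π/4 × (177² − 110²) = 15100 mm^2
On retraction the pressure acts on the annular area (bore minus rod).
F = P × A_ann

F ≈ 1.56e5 N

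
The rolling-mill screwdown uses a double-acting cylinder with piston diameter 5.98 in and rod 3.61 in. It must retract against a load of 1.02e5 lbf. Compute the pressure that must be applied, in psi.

Rod-side annular area A_ann = π/4 × (5.98² − 3.61²) = 17.85 in^2
Retraction: pressure acts on the annular area.
P = F / A = 1.02e5 lbf / A

P ≈ 5710 psi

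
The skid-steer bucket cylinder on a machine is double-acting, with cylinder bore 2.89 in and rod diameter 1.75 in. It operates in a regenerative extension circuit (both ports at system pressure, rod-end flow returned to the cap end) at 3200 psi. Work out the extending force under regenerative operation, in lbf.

F ≈ 7700 lbf

With equal pressure on both faces, forces on the annular region cancel; the net push is pressure × rod cross-section.
Rod cross-section A_rod = π/4 × (1.75 in)² = 2.405 in^2
F = P × A_rod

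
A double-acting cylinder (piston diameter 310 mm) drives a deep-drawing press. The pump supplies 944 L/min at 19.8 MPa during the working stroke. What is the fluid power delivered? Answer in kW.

W ≈ 312 kW

Hydraulic power = P × Q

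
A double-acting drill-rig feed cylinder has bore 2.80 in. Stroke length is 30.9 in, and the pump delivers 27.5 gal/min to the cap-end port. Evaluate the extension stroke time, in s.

Cap-side area A_cap = π/4 × (2.80 in)² = 6.158 in^2
Swept volume V = A × L; t = V / Q = A·L / Q

t ≈ 1.80 s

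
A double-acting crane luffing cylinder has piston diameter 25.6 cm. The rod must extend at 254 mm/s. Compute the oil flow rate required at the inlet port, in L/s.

Q ≈ 13.1 L/s

Cap-side area A_cap = π/4 × (25.6 cm)² = 514.7 cm^2
Q = A × v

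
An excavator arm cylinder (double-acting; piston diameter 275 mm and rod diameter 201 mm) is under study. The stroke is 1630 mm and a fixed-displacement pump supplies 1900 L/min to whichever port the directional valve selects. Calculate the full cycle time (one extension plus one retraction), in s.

t ≈ 4.48 s

Cap-side area A_cap = π/4 × (275 mm)² = 59400 mm^2
Rod-side annular area A_ann = π/4 × (275² − 201²) = 27660 mm^2
t_ext = A_cap·L/Q = 3.057 s
t_ret = A_ann·L/Q = 1.424 s
t_cycle = t_ext + t_ret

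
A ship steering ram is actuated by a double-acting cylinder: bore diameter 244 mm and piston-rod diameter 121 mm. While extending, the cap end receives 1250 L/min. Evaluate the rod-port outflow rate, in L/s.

Cap-side area A_cap = π/4 × (244 mm)² = 46760 mm^2
Rod-side annular area A_ann = π/4 × (244² − 121²) = 35260 mm^2
Piston speed v = Q_in/A_cap; rod-end outflow Q_out = v × A_ann = Q_in × A_ann/A_cap.

Q_out ≈ 15.7 L/s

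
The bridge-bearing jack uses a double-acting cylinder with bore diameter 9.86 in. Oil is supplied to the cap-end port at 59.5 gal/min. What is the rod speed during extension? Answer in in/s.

Cap-side area A_cap = π/4 × (9.86 in)² = 76.36 in^2
v = Q / A

v ≈ 3.00 in/s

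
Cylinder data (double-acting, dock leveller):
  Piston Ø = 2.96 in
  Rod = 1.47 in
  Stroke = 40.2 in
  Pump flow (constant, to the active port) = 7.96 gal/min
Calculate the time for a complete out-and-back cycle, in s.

Cap-side area A_cap = π/4 × (2.96 in)² = 6.881 in^2
Rod-side annular area A_ann = π/4 × (2.96² − 1.47²) = 5.184 in^2
t_ext = A_cap·L/Q = 9.027 s
t_ret = A_ann·L/Q = 6.800 s
t_cycle = t_ext + t_ret

t ≈ 15.8 s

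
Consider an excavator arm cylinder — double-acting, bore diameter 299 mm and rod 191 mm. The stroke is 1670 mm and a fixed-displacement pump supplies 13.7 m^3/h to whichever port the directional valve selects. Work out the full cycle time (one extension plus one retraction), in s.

Cap-side area A_cap = π/4 × (299 mm)² = 70220 mm^2
Rod-side annular area A_ann = π/4 × (299² − 191²) = 41560 mm^2
t_ext = A_cap·L/Q = 30.81 s
t_ret = A_ann·L/Q = 18.24 s
t_cycle = t_ext + t_ret

t ≈ 49.1 s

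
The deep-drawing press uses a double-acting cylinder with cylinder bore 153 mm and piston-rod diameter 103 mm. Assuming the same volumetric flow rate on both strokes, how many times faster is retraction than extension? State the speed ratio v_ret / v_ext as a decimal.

Cap-side area A_cap = π/4 × (153 mm)² = 18390 mm^2
Rod-side annular area A_ann = π/4 × (153² − 103²) = 10050 mm^2
For equal Q, v ∝ 1/A, so v_ret/v_ext = A_cap/A_ann.

v_ret/v_ext ≈ 1.83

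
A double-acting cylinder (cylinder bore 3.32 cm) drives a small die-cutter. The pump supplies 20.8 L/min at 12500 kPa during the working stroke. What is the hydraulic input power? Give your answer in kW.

Hydraulic power = P × Q

W ≈ 4.33 kW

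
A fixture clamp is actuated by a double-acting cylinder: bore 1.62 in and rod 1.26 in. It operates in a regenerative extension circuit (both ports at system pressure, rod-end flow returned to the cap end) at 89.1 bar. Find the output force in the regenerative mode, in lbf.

F ≈ 1610 lbf

With equal pressure on both faces, forces on the annular region cancel; the net push is pressure × rod cross-section.
Rod cross-section A_rod = π/4 × (1.26 in)² = 1.247 in^2
F = P × A_rod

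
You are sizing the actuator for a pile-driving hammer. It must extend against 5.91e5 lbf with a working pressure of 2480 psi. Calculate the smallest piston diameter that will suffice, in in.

D ≈ 17.4 in

Extension force acts on the full piston face: F = P × (π/4)D².
D = √(4F / (πP)) = √(4 × 5.91e5 lbf / (π × 2480 psi))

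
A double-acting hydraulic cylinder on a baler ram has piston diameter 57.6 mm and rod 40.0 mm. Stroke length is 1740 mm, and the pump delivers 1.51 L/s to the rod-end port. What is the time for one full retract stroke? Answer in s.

Rod-side annular area A_ann = π/4 × (57.6² − 40.0²) = 1349 mm^2
Swept volume V = A × L; t = V / Q = A·L / Q

t ≈ 1.55 s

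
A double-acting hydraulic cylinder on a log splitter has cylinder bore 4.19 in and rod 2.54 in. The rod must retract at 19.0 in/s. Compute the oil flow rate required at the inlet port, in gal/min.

Rod-side annular area A_ann = π/4 × (4.19² − 2.54²) = 8.721 in^2
Q = A × v

Q ≈ 43.0 gal/min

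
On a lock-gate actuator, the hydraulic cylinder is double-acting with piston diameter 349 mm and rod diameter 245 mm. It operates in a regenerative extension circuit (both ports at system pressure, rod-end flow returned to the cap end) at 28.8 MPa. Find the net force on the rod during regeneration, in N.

F ≈ 1.36e6 N

With equal pressure on both faces, forces on the annular region cancel; the net push is pressure × rod cross-section.
Rod cross-section A_rod = π/4 × (245 mm)² = 47140 mm^2
F = P × A_rod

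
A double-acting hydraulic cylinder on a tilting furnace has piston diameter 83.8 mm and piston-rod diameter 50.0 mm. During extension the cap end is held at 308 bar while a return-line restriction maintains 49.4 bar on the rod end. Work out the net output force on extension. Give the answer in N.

F ≈ 1.52e5 N

Cap-side area A_cap = π/4 × (83.8 mm)² = 5515 mm^2
Rod-side annular area A_ann = π/4 × (83.8² − 50.0²) = 3552 mm^2
Net thrust = P_cap·A_cap − P_rod·A_ann = 1.699e5 N − 17550 N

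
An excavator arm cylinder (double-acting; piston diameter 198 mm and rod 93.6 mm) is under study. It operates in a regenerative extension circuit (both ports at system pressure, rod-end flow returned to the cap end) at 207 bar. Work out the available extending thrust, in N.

With equal pressure on both faces, forces on the annular region cancel; the net push is pressure × rod cross-section.
Rod cross-section A_rod = π/4 × (93.6 mm)² = 6881 mm^2
F = P × A_rod

F ≈ 1.42e5 N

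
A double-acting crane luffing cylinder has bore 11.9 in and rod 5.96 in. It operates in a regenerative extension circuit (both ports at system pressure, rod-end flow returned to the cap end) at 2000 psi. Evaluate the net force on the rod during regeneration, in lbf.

With equal pressure on both faces, forces on the annular region cancel; the net push is pressure × rod cross-section.
Rod cross-section A_rod = π/4 × (5.96 in)² = 27.90 in^2
F = P × A_rod

F ≈ 55800 lbf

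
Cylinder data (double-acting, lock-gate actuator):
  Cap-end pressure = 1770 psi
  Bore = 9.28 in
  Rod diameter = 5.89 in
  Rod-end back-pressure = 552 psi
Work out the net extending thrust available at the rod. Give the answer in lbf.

F ≈ 97400 lbf

Cap-side area A_cap = π/4 × (9.28 in)² = 67.64 in^2
Rod-side annular area A_ann = π/4 × (9.28² − 5.89²) = 40.39 in^2
Net thrust = P_cap·A_cap − P_rod·A_ann = 1.197e5 lbf − 22300 lbf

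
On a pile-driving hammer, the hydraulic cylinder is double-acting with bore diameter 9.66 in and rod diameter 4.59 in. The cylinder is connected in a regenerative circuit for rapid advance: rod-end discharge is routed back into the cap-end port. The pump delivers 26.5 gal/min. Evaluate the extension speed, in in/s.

v ≈ 6.17 in/s

In regeneration the rod-end outflow joins the pump flow into the cap end, so the net volume the pump must supply per unit advance equals the rod cross-section area.
Rod cross-section A_rod = π/4 × (4.59 in)² = 16.55 in^2
v = Q_pump / A_rod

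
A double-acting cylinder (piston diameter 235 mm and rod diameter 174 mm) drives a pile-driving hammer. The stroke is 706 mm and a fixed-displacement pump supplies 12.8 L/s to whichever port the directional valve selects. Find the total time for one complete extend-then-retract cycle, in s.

Cap-side area A_cap = π/4 × (235 mm)² = 43370 mm^2
Rod-side annular area A_ann = π/4 × (235² − 174²) = 19590 mm^2
t_ext = A_cap·L/Q = 2.392 s
t_ret = A_ann·L/Q = 1.081 s
t_cycle = t_ext + t_ret

t ≈ 3.47 s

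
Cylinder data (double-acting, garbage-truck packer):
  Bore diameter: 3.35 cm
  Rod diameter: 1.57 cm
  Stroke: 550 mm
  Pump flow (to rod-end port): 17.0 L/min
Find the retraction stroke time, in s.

Rod-side annular area A_ann = π/4 × (3.35² − 1.57²) = 6.878 cm^2
Swept volume V = A × L; t = V / Q = A·L / Q

t ≈ 1.34 s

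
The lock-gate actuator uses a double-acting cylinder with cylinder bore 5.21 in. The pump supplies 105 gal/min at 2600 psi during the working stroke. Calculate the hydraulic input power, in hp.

Hydraulic power = P × Q

W ≈ 159 hp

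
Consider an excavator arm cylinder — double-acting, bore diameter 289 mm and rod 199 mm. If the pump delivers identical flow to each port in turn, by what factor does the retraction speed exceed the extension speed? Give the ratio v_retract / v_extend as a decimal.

v_ret/v_ext ≈ 1.90

Cap-side area A_cap = π/4 × (289 mm)² = 65600 mm^2
Rod-side annular area A_ann = π/4 × (289² − 199²) = 34490 mm^2
For equal Q, v ∝ 1/A, so v_ret/v_ext = A_cap/A_ann.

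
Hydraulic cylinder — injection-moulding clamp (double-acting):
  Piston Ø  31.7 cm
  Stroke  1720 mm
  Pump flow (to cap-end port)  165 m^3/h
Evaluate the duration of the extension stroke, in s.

Cap-side area A_cap = π/4 × (31.7 cm)² = 789.2 cm^2
Swept volume V = A × L; t = V / Q = A·L / Q

t ≈ 2.96 s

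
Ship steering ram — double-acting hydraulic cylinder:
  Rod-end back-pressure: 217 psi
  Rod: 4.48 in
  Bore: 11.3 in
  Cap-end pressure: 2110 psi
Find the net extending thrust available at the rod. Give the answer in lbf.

F ≈ 1.93e5 lbf

Cap-side area A_cap = π/4 × (11.3 in)² = 100.3 in^2
Rod-side annular area A_ann = π/4 × (11.3² − 4.48²) = 84.52 in^2
Net thrust = P_cap·A_cap − P_rod·A_ann = 2.116e5 lbf − 18340 lbf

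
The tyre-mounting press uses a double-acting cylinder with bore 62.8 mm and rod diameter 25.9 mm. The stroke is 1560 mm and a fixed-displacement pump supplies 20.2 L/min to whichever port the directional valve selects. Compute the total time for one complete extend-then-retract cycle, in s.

Cap-side area A_cap = π/4 × (62.8 mm)² = 3097 mm^2
Rod-side annular area A_ann = π/4 × (62.8² − 25.9²) = 2571 mm^2
t_ext = A_cap·L/Q = 14.35 s
t_ret = A_ann·L/Q = 11.91 s
t_cycle = t_ext + t_ret

t ≈ 26.3 s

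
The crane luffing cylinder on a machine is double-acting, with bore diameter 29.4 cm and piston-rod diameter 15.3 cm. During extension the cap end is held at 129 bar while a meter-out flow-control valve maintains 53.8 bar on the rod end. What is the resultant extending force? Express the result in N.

F ≈ 6.09e5 N

Cap-side area A_cap = π/4 × (29.4 cm)² = 678.9 cm^2
Rod-side annular area A_ann = π/4 × (29.4² − 15.3²) = 495.0 cm^2
Net thrust = P_cap·A_cap − P_rod·A_ann = 8.757e5 N − 2.663e5 N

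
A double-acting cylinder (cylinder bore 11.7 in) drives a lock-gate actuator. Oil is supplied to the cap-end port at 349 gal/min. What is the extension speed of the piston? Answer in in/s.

Cap-side area A_cap = π/4 × (11.7 in)² = 107.5 in^2
v = Q / A

v ≈ 12.5 in/s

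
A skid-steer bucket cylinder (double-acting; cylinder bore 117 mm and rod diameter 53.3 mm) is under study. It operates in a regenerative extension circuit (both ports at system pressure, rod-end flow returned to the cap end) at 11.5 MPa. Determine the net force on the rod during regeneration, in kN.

With equal pressure on both faces, forces on the annular region cancel; the net push is pressure × rod cross-section.
Rod cross-section A_rod = π/4 × (53.3 mm)² = 2231 mm^2
F = P × A_rod

F ≈ 25.7 kN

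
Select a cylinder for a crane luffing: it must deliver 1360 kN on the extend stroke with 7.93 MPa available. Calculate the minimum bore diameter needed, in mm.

D ≈ 467 mm

Extension force acts on the full piston face: F = P × (π/4)D².
D = √(4F / (πP)) = √(4 × 1360 kN / (π × 7.93 MPa))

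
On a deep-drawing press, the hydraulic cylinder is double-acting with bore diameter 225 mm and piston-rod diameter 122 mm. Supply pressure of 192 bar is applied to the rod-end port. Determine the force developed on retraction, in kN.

F ≈ 539 kN

Rod-side annular area A_ann = π/4 × (225² − 122²) = 28070 mm^2
On retraction the pressure acts on the annular area (bore minus rod).
F = P × A_ann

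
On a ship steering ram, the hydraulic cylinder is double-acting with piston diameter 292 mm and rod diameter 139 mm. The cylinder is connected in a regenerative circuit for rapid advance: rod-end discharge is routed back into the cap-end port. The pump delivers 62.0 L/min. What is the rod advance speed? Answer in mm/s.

v ≈ 68.1 mm/s

In regeneration the rod-end outflow joins the pump flow into the cap end, so the net volume the pump must supply per unit advance equals the rod cross-section area.
Rod cross-section A_rod = π/4 × (139 mm)² = 15170 mm^2
v = Q_pump / A_rod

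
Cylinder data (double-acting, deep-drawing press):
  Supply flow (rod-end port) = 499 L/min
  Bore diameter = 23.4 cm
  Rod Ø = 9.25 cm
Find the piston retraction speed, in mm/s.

Rod-side annular area A_ann = π/4 × (23.4² − 9.25²) = 362.9 cm^2
Flow into the rod-end port fills the annular volume.
v = Q / A

v ≈ 229 mm/s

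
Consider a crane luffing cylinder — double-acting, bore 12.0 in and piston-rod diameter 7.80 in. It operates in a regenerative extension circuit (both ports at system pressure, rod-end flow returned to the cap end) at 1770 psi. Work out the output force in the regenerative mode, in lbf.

With equal pressure on both faces, forces on the annular region cancel; the net push is pressure × rod cross-section.
Rod cross-section A_rod = π/4 × (7.80 in)² = 47.78 in^2
F = P × A_rod

F ≈ 84600 lbf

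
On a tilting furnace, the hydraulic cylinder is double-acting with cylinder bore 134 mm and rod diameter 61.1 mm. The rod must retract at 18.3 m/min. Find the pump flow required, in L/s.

Q ≈ 3.41 L/s

Rod-side annular area A_ann = π/4 × (134² − 61.1²) = 11170 mm^2
Q = A × v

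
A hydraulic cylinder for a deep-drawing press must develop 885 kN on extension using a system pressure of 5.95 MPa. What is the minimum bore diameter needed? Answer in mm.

D ≈ 435 mm

Extension force acts on the full piston face: F = P × (π/4)D².
D = √(4F / (πP)) = √(4 × 885 kN / (π × 5.95 MPa))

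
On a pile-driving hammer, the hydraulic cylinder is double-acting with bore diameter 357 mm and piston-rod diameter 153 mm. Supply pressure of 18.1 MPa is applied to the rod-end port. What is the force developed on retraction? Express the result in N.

F ≈ 1.48e6 N

Rod-side annular area A_ann = π/4 × (357² − 153²) = 81710 mm^2
On retraction the pressure acts on the annular area (bore minus rod).
F = P × A_ann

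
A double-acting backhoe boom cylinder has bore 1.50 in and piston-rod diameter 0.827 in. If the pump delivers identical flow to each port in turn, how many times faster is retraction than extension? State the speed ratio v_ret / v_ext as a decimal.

v_ret/v_ext ≈ 1.44

Cap-side area A_cap = π/4 × (1.50 in)² = 1.767 in^2
Rod-side annular area A_ann = π/4 × (1.50² − 0.827²) = 1.230 in^2
For equal Q, v ∝ 1/A, so v_ret/v_ext = A_cap/A_ann.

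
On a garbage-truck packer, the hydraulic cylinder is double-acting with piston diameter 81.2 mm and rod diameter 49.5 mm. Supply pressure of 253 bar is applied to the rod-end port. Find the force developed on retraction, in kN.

Rod-side annular area A_ann = π/4 × (81.2² − 49.5²) = 3254 mm^2
On retraction the pressure acts on the annular area (bore minus rod).
F = P × A_ann

F ≈ 82.3 kN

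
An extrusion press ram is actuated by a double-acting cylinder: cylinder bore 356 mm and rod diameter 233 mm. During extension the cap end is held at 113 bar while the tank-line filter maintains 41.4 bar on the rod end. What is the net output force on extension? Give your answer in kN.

F ≈ 889 kN

Cap-side area A_cap = π/4 × (356 mm)² = 99540 mm^2
Rod-side annular area A_ann = π/4 × (356² − 233²) = 56900 mm^2
Net thrust = P_cap·A_cap − P_rod·A_ann = 1125 kN − 235.6 kN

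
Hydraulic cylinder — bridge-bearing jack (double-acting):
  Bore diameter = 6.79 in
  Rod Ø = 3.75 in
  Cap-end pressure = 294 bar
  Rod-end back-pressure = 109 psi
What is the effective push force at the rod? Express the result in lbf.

Cap-side area A_cap = π/4 × (6.79 in)² = 36.21 in^2
Rod-side annular area A_ann = π/4 × (6.79² − 3.75²) = 25.17 in^2
Net thrust = P_cap·A_cap − P_rod·A_ann = 1.544e5 lbf − 2743 lbf

F ≈ 1.52e5 lbf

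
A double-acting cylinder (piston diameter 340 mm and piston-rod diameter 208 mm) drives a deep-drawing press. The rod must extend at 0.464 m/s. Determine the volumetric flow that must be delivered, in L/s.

Cap-side area A_cap = π/4 × (340 mm)² = 90790 mm^2
Q = A × v

Q ≈ 42.1 L/s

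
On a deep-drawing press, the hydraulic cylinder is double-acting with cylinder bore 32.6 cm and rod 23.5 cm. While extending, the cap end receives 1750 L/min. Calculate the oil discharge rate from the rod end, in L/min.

Cap-side area A_cap = π/4 × (32.6 cm)² = 834.7 cm^2
Rod-side annular area A_ann = π/4 × (32.6² − 23.5²) = 401.0 cm^2
Piston speed v = Q_in/A_cap; rod-end outflow Q_out = v × A_ann = Q_in × A_ann/A_cap.

Q_out ≈ 841 L/min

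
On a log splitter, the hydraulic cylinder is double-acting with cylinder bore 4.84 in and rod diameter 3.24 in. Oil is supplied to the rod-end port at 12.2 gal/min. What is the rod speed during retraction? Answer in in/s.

v ≈ 4.63 in/s

Rod-side annular area A_ann = π/4 × (4.84² − 3.24²) = 10.15 in^2
Flow into the rod-end port fills the annular volume.
v = Q / A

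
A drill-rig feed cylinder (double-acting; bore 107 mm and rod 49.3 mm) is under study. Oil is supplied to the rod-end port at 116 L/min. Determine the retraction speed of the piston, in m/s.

v ≈ 0.273 m/s

Rod-side annular area A_ann = π/4 × (107² − 49.3²) = 7083 mm^2
Flow into the rod-end port fills the annular volume.
v = Q / A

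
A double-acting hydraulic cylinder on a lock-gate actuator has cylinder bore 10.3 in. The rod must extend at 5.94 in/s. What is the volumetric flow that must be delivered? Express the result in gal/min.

Cap-side area A_cap = π/4 × (10.3 in)² = 83.32 in^2
Q = A × v

Q ≈ 129 gal/min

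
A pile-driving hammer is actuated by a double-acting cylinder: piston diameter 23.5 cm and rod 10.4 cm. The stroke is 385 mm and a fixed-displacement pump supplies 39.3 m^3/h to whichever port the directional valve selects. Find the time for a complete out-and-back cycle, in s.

t ≈ 2.76 s

Cap-side area A_cap = π/4 × (23.5 cm)² = 433.7 cm^2
Rod-side annular area A_ann = π/4 × (23.5² − 10.4²) = 348.8 cm^2
t_ext = A_cap·L/Q = 1.530 s
t_ret = A_ann·L/Q = 1.230 s
t_cycle = t_ext + t_ret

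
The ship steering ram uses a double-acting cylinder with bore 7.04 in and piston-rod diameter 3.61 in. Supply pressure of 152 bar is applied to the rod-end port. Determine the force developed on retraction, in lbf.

Rod-side annular area A_ann = π/4 × (7.04² − 3.61²) = 28.69 in^2
On retraction the pressure acts on the annular area (bore minus rod).
F = P × A_ann

F ≈ 63200 lbf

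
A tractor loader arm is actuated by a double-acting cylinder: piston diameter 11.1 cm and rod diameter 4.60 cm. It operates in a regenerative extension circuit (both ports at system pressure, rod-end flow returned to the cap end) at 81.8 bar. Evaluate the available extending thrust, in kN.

With equal pressure on both faces, forces on the annular region cancel; the net push is pressure × rod cross-section.
Rod cross-section A_rod = π/4 × (4.60 cm)² = 16.62 cm^2
F = P × A_rod

F ≈ 13.6 kN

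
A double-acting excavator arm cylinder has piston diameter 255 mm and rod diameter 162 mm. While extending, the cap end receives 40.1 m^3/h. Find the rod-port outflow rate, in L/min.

Q_out ≈ 399 L/min

Cap-side area A_cap = π/4 × (255 mm)² = 51070 mm^2
Rod-side annular area A_ann = π/4 × (255² − 162²) = 30460 mm^2
Piston speed v = Q_in/A_cap; rod-end outflow Q_out = v × A_ann = Q_in × A_ann/A_cap.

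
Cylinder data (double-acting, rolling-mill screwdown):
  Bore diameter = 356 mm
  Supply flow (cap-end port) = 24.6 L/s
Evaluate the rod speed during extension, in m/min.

Cap-side area A_cap = π/4 × (356 mm)² = 99540 mm^2
v = Q / A

v ≈ 14.8 m/min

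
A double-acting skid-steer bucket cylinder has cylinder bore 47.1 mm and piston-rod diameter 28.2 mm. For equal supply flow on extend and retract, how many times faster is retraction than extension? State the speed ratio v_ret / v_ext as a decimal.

Cap-side area A_cap = π/4 × (47.1 mm)² = 1742 mm^2
Rod-side annular area A_ann = π/4 × (47.1² − 28.2²) = 1118 mm^2
For equal Q, v ∝ 1/A, so v_ret/v_ext = A_cap/A_ann.

v_ret/v_ext ≈ 1.56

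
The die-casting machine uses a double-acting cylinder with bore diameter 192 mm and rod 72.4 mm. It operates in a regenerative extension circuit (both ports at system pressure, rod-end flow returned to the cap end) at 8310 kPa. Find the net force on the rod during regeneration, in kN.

With equal pressure on both faces, forces on the annular region cancel; the net push is pressure × rod cross-section.
Rod cross-section A_rod = π/4 × (72.4 mm)² = 4117 mm^2
F = P × A_rod

F ≈ 34.2 kN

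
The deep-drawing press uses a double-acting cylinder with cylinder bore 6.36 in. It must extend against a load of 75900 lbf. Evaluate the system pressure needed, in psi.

Cap-side area A_cap = π/4 × (6.36 in)² = 31.77 in^2
P = F / A = 75900 lbf / A

P ≈ 2390 psi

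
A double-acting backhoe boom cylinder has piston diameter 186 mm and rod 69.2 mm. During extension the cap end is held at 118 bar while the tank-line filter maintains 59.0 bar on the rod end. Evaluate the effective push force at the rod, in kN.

Cap-side area A_cap = π/4 × (186 mm)² = 27170 mm^2
Rod-side annular area A_ann = π/4 × (186² − 69.2²) = 23410 mm^2
Net thrust = P_cap·A_cap − P_rod·A_ann = 320.6 kN − 138.1 kN

F ≈ 183 kN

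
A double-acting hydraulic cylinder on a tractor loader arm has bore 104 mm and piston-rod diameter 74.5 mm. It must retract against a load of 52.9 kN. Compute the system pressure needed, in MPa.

Rod-side annular area A_ann = π/4 × (104² − 74.5²) = 4136 mm^2
Retraction: pressure acts on the annular area.
P = F / A = 52.9 kN / A

P ≈ 12.8 MPa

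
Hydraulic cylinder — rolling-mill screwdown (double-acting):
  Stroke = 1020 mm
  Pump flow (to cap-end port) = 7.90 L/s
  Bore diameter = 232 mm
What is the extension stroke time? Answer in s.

Cap-side area A_cap = π/4 × (232 mm)² = 42270 mm^2
Swept volume V = A × L; t = V / Q = A·L / Q

t ≈ 5.46 s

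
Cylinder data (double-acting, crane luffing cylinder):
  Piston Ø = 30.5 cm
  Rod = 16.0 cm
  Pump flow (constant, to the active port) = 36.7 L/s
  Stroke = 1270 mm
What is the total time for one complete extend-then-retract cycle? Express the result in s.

t ≈ 4.36 s

Cap-side area A_cap = π/4 × (30.5 cm)² = 730.6 cm^2
Rod-side annular area A_ann = π/4 × (30.5² − 16.0²) = 529.6 cm^2
t_ext = A_cap·L/Q = 2.528 s
t_ret = A_ann·L/Q = 1.833 s
t_cycle = t_ext + t_ret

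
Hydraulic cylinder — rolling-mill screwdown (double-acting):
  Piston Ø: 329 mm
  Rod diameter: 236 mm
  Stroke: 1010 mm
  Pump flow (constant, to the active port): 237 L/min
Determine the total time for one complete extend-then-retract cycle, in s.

t ≈ 32.3 s

Cap-side area A_cap = π/4 × (329 mm)² = 85010 mm^2
Rod-side annular area A_ann = π/4 × (329² − 236²) = 41270 mm^2
t_ext = A_cap·L/Q = 21.74 s
t_ret = A_ann·L/Q = 10.55 s
t_cycle = t_ext + t_ret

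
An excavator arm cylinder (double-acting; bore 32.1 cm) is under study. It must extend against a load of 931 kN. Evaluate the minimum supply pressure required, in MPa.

Cap-side area A_cap = π/4 × (32.1 cm)² = 809.3 cm^2
P = F / A = 931 kN / A

P ≈ 11.5 MPa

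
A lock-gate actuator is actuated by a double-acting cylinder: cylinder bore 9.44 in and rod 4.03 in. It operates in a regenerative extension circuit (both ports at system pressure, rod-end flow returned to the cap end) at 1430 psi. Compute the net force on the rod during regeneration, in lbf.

With equal pressure on both faces, forces on the annular region cancel; the net push is pressure × rod cross-section.
Rod cross-section A_rod = π/4 × (4.03 in)² = 12.76 in^2
F = P × A_rod

F ≈ 18200 lbf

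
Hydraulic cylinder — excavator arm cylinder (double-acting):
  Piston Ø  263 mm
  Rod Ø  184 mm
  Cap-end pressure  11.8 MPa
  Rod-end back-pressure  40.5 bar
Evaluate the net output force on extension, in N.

F ≈ 5.29e5 N

Cap-side area A_cap = π/4 × (263 mm)² = 54330 mm^2
Rod-side annular area A_ann = π/4 × (263² − 184²) = 27730 mm^2
Net thrust = P_cap·A_cap − P_rod·A_ann = 6.410e5 N − 1.123e5 N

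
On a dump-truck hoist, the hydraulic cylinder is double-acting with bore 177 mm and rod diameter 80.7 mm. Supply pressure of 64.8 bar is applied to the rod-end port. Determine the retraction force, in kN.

Rod-side annular area A_ann = π/4 × (177² − 80.7²) = 19490 mm^2
On retraction the pressure acts on the annular area (bore minus rod).
F = P × A_ann

F ≈ 126 kN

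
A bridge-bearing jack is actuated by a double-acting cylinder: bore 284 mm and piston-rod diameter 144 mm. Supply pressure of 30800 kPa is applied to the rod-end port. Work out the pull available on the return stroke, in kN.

Rod-side annular area A_ann = π/4 × (284² − 144²) = 47060 mm^2
On retraction the pressure acts on the annular area (bore minus rod).
F = P × A_ann

F ≈ 1450 kN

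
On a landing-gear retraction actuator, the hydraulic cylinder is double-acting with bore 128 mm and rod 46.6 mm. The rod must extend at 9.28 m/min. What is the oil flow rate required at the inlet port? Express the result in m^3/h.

Cap-side area A_cap = π/4 × (128 mm)² = 12870 mm^2
Q = A × v

Q ≈ 7.16 m^3/h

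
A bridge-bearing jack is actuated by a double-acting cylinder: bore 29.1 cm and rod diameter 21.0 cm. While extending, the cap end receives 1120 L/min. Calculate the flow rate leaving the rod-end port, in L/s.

Cap-side area A_cap = π/4 × (29.1 cm)² = 665.1 cm^2
Rod-side annular area A_ann = π/4 × (29.1² − 21.0²) = 318.7 cm^2
Piston speed v = Q_in/A_cap; rod-end outflow Q_out = v × A_ann = Q_in × A_ann/A_cap.

Q_out ≈ 8.95 L/s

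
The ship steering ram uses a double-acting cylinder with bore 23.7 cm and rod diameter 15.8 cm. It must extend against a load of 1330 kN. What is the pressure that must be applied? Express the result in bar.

Cap-side area A_cap = π/4 × (23.7 cm)² = 441.2 cm^2
P = F / A = 1330 kN / A

P ≈ 301 bar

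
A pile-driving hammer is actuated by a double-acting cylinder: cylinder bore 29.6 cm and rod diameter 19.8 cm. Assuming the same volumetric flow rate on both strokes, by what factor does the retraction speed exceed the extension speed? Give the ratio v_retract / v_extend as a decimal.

Cap-side area A_cap = π/4 × (29.6 cm)² = 688.1 cm^2
Rod-side annular area A_ann = π/4 × (29.6² − 19.8²) = 380.2 cm^2
For equal Q, v ∝ 1/A, so v_ret/v_ext = A_cap/A_ann.

v_ret/v_ext ≈ 1.81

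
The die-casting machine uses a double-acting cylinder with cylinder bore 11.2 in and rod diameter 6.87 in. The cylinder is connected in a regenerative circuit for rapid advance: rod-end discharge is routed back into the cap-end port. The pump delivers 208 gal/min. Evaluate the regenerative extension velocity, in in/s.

v ≈ 21.6 in/s

In regeneration the rod-end outflow joins the pump flow into the cap end, so the net volume the pump must supply per unit advance equals the rod cross-section area.
Rod cross-section A_rod = π/4 × (6.87 in)² = 37.07 in^2
v = Q_pump / A_rod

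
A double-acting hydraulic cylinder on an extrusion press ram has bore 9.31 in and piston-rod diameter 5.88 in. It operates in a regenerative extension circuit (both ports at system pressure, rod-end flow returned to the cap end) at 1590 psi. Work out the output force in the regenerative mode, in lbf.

With equal pressure on both faces, forces on the annular region cancel; the net push is pressure × rod cross-section.
Rod cross-section A_rod = π/4 × (5.88 in)² = 27.15 in^2
F = P × A_rod

F ≈ 43200 lbf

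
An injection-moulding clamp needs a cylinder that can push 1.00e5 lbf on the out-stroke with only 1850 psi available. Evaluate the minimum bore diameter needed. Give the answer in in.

Extension force acts on the full piston face: F = P × (π/4)D².
D = √(4F / (πP)) = √(4 × 1.00e5 lbf / (π × 1850 psi))

D ≈ 8.30 in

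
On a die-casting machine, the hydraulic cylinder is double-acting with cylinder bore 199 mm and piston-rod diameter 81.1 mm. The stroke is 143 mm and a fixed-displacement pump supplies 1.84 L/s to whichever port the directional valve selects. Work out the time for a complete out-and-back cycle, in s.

t ≈ 4.43 s

Cap-side area A_cap = π/4 × (199 mm)² = 31100 mm^2
Rod-side annular area A_ann = π/4 × (199² − 81.1²) = 25940 mm^2
t_ext = A_cap·L/Q = 2.417 s
t_ret = A_ann·L/Q = 2.016 s
t_cycle = t_ext + t_ret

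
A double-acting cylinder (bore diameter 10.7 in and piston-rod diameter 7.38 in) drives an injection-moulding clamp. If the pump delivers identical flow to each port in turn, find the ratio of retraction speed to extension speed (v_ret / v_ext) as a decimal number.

Cap-side area A_cap = π/4 × (10.7 in)² = 89.92 in^2
Rod-side annular area A_ann = π/4 × (10.7² − 7.38²) = 47.14 in^2
For equal Q, v ∝ 1/A, so v_ret/v_ext = A_cap/A_ann.

v_ret/v_ext ≈ 1.91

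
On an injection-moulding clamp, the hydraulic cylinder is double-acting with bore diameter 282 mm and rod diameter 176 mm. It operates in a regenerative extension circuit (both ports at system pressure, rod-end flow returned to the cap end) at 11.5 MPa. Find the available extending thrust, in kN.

With equal pressure on both faces, forces on the annular region cancel; the net push is pressure × rod cross-section.
Rod cross-section A_rod = π/4 × (176 mm)² = 24330 mm^2
F = P × A_rod

F ≈ 280 kN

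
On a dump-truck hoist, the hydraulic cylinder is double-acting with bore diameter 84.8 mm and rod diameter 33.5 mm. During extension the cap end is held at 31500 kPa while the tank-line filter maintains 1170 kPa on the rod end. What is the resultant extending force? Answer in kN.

F ≈ 172 kN

Cap-side area A_cap = π/4 × (84.8 mm)² = 5648 mm^2
Rod-side annular area A_ann = π/4 × (84.8² − 33.5²) = 4766 mm^2
Net thrust = P_cap·A_cap − P_rod·A_ann = 177.9 kN − 5.577 kN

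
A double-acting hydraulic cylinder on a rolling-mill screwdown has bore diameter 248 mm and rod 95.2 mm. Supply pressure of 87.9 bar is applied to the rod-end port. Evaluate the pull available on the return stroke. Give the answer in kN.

F ≈ 362 kN

Rod-side annular area A_ann = π/4 × (248² − 95.2²) = 41190 mm^2
On retraction the pressure acts on the annular area (bore minus rod).
F = P × A_ann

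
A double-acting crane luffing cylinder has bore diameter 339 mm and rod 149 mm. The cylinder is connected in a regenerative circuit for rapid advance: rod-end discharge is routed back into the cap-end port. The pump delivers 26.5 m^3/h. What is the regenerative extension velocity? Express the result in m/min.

v ≈ 25.3 m/min

In regeneration the rod-end outflow joins the pump flow into the cap end, so the net volume the pump must supply per unit advance equals the rod cross-section area.
Rod cross-section A_rod = π/4 × (149 mm)² = 17440 mm^2
v = Q_pump / A_rod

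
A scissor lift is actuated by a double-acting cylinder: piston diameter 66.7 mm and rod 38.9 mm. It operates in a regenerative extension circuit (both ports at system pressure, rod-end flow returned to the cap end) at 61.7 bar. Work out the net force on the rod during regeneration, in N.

F ≈ 7330 N

With equal pressure on both faces, forces on the annular region cancel; the net push is pressure × rod cross-section.
Rod cross-section A_rod = π/4 × (38.9 mm)² = 1188 mm^2
F = P × A_rod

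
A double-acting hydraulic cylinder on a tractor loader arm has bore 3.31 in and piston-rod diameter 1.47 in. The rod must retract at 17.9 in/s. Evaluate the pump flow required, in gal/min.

Q ≈ 32.1 gal/min

Rod-side annular area A_ann = π/4 × (3.31² − 1.47²) = 6.908 in^2
Q = A × v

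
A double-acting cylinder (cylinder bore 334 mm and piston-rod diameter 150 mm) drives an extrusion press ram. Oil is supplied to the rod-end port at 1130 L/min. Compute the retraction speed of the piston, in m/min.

Rod-side annular area A_ann = π/4 × (334² − 150²) = 69940 mm^2
Flow into the rod-end port fills the annular volume.
v = Q / A

v ≈ 16.2 m/min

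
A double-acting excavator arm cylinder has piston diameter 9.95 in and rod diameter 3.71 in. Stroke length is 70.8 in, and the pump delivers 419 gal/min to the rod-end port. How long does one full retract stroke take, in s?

Rod-side annular area A_ann = π/4 × (9.95² − 3.71²) = 66.95 in^2
Swept volume V = A × L; t = V / Q = A·L / Q

t ≈ 2.94 s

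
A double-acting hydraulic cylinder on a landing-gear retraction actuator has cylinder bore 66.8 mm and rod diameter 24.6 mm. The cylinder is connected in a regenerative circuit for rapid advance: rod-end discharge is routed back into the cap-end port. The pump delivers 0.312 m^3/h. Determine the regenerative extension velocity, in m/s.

In regeneration the rod-end outflow joins the pump flow into the cap end, so the net volume the pump must supply per unit advance equals the rod cross-section area.
Rod cross-section A_rod = π/4 × (24.6 mm)² = 475.3 mm^2
v = Q_pump / A_rod

v ≈ 0.182 m/s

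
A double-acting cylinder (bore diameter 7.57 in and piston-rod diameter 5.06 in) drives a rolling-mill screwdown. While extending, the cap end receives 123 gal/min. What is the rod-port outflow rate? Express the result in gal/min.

Cap-side area A_cap = π/4 × (7.57 in)² = 45.01 in^2
Rod-side annular area A_ann = π/4 × (7.57² − 5.06²) = 24.90 in^2
Piston speed v = Q_in/A_cap; rod-end outflow Q_out = v × A_ann = Q_in × A_ann/A_cap.

Q_out ≈ 68.0 gal/min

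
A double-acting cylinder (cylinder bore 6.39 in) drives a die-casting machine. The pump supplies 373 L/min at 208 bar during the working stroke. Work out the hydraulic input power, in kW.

Hydraulic power = P × Q

W ≈ 129 kW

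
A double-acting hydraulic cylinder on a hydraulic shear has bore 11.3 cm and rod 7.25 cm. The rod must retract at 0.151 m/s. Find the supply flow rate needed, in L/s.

Rod-side annular area A_ann = π/4 × (11.3² − 7.25²) = 59.01 cm^2
Q = A × v

Q ≈ 0.891 L/s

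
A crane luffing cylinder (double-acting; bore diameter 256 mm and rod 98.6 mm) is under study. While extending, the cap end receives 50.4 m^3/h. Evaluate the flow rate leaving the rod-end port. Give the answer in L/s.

Q_out ≈ 11.9 L/s

Cap-side area A_cap = π/4 × (256 mm)² = 51470 mm^2
Rod-side annular area A_ann = π/4 × (256² − 98.6²) = 43840 mm^2
Piston speed v = Q_in/A_cap; rod-end outflow Q_out = v × A_ann = Q_in × A_ann/A_cap.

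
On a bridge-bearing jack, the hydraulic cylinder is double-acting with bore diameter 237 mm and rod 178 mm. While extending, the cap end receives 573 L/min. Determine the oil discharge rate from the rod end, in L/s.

Cap-side area A_cap = π/4 × (237 mm)² = 44120 mm^2
Rod-side annular area A_ann = π/4 × (237² − 178²) = 19230 mm^2
Piston speed v = Q_in/A_cap; rod-end outflow Q_out = v × A_ann = Q_in × A_ann/A_cap.

Q_out ≈ 4.16 L/s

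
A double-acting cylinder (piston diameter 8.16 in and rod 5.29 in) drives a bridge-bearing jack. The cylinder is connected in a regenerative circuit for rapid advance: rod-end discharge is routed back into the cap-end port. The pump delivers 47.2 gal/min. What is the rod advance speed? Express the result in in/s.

v ≈ 8.27 in/s

In regeneration the rod-end outflow joins the pump flow into the cap end, so the net volume the pump must supply per unit advance equals the rod cross-section area.
Rod cross-section A_rod = π/4 × (5.29 in)² = 21.98 in^2
v = Q_pump / A_rod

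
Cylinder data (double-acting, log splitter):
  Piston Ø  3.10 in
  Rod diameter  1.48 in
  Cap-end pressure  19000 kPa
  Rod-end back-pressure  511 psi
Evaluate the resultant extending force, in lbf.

F ≈ 17800 lbf

Cap-side area A_cap = π/4 × (3.10 in)² = 7.548 in^2
Rod-side annular area A_ann = π/4 × (3.10² − 1.48²) = 5.827 in^2
Net thrust = P_cap·A_cap − P_rod·A_ann = 20800 lbf − 2978 lbf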